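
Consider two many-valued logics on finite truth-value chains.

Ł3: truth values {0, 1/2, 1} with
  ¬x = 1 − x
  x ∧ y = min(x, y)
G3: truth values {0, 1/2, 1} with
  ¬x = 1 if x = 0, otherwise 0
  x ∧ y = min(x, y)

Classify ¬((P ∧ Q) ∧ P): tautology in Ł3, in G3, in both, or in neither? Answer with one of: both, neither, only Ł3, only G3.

In Ł3: at P = 1/2, Q = 1/2 the value is 1/2 — not a tautology.
In G3: at P = 1/2, Q = 1/2 the value is 0 — not a tautology.

neither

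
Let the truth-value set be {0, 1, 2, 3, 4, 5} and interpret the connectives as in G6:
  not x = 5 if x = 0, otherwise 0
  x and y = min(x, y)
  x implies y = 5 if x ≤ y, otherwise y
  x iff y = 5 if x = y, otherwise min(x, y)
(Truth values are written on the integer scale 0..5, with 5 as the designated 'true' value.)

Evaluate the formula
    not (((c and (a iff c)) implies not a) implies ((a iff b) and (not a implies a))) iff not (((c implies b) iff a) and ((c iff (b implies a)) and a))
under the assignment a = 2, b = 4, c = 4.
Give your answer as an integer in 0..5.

5

a iff c = 2 iff 4 = 2
c and (a iff c) = 4 and 2 = 2
not a = not 2 = 0
(c and (a iff c)) implies not a = 2 implies 0 = 0
a iff b = 2 iff 4 = 2
not a = not 2 = 0
not a implies a = 0 implies 2 = 5
(a iff b) and (not a implies a) = 2 and 5 = 2
((c and (a iff c)) implies not a) implies ((a iff b) and (not a implies a)) = 0 implies 2 = 5
not (((c and (a iff c)) implies not a) implies ((a iff b) and (not a implies a))) = not 5 = 0
c implies b = 4 implies 4 = 5
(c implies b) iff a = 5 iff 2 = 2
b implies a = 4 implies 2 = 2
c iff (b implies a) = 4 iff 2 = 2
(c iff (b implies a)) and a = 2 and 2 = 2
((c implies b) iff a) and ((c iff (b implies a)) and a) = 2 and 2 = 2
not (((c implies b) iff a) and ((c iff (b implies a)) and a)) = not 2 = 0
not (((c and (a iff c)) implies not a) implies ((a iff b) and (not a implies a))) iff not (((c implies b) iff a) and ((c iff (b implies a)) and a)) = 0 iff 0 = 5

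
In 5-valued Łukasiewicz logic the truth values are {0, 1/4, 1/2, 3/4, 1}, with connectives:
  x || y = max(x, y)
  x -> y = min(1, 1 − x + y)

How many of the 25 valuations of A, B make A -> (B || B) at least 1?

15

value 1: 15 assignments (counts)
value 3/4: 4 assignments
value 1/2: 3 assignments
value 1/4: 2 assignments
value 0: 1 assignment
So 15 of the 25 assignments meet the threshold.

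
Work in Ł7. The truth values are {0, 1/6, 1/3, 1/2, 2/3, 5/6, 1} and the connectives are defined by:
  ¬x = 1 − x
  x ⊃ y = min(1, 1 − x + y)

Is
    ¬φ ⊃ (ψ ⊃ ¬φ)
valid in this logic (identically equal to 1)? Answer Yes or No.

Yes

At φ = 1/2, ψ = 1, for instance:
¬φ = ¬1/2 = 1/2
ψ ⊃ ¬φ = 1 ⊃ 1/2 = 1/2
¬φ ⊃ (ψ ⊃ ¬φ) = 1/2 ⊃ 1/2 = 1
and checking the remaining 48 assignments likewise gives ≥ 1 in every case.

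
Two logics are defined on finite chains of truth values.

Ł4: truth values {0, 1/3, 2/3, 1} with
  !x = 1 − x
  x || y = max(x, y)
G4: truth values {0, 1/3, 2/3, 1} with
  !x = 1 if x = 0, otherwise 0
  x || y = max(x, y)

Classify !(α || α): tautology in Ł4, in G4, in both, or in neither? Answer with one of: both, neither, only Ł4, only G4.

neither

In Ł4: at α = 1/3 the value is 2/3 — not a tautology.
In G4: at α = 1/3 the value is 0 — not a tautology.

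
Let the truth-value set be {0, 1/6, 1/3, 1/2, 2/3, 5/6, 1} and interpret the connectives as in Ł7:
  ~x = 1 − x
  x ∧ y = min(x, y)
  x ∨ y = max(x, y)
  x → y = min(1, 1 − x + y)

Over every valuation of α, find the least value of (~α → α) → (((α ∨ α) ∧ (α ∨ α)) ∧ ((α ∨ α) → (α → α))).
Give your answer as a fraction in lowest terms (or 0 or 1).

1/2

Take α = 1/2:
~α = ~1/2 = 1/2
~α → α = 1/2 → 1/2 = 1
α ∨ α = 1/2 ∨ 1/2 = 1/2
α ∨ α = 1/2 ∨ 1/2 = 1/2
(α ∨ α) ∧ (α ∨ α) = 1/2 ∧ 1/2 = 1/2
α ∨ α = 1/2 ∨ 1/2 = 1/2
α → α = 1/2 → 1/2 = 1
(α ∨ α) → (α → α) = 1/2 → 1 = 1
((α ∨ α) ∧ (α ∨ α)) ∧ ((α ∨ α) → (α → α)) = 1/2 ∧ 1 = 1/2
(~α → α) → (((α ∨ α) ∧ (α ∨ α)) ∧ ((α ∨ α) → (α → α))) = 1 → 1/2 = 1/2
No assignment yields a value below 1/2, so this is the minimum.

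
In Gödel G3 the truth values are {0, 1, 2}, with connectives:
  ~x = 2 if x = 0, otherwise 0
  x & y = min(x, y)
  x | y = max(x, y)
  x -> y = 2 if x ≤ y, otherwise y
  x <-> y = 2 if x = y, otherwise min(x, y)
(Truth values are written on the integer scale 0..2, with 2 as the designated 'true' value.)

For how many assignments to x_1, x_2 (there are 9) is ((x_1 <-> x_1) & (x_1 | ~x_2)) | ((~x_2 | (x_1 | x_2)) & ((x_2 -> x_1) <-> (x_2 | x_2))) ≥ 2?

x_1 = 0, x_2 = 0 ↦ 2  ≥
x_1 = 0, x_2 = 1 ↦ 0  <
x_1 = 0, x_2 = 2 ↦ 0  <
x_1 = 1, x_2 = 0 ↦ 2  ≥
x_1 = 1, x_2 = 1 ↦ 1  <
x_1 = 1, x_2 = 2 ↦ 1  <
x_1 = 2, x_2 = 0 ↦ 2  ≥
x_1 = 2, x_2 = 1 ↦ 2  ≥
x_1 = 2, x_2 = 2 ↦ 2  ≥
So 5 of the 9 assignments meet the threshold.

5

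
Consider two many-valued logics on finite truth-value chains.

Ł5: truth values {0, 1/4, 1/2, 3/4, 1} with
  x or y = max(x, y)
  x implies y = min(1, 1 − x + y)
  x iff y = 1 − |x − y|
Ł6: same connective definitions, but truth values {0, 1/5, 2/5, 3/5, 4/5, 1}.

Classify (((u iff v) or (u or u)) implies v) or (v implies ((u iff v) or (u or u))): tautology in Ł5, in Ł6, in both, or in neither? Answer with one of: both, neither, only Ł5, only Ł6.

In Ł5: every assignment gives 1 — tautology.
In Ł6: every assignment gives 1 — tautology.

both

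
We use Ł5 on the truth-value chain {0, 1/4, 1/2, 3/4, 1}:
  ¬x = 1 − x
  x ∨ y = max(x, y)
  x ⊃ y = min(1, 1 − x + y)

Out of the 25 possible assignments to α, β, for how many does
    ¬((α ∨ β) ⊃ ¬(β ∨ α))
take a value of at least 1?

9

value 1: 9 assignments (counts)
value 1/2: 7 assignments
value 0: 9 assignments
So 9 of the 25 assignments meet the threshold.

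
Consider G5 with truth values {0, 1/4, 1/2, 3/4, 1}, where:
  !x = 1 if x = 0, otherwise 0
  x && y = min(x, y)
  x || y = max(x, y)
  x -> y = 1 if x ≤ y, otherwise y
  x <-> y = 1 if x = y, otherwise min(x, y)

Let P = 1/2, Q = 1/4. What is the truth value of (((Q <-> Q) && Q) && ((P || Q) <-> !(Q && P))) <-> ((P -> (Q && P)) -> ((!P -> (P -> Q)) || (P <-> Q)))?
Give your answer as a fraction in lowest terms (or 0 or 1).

Q <-> Q = 1/4 <-> 1/4 = 1
(Q <-> Q) && Q = 1 && 1/4 = 1/4
P || Q = 1/2 || 1/4 = 1/2
Q && P = 1/4 && 1/2 = 1/4
!(Q && P) = !1/4 = 0
(P || Q) <-> !(Q && P) = 1/2 <-> 0 = 0
((Q <-> Q) && Q) && ((P || Q) <-> !(Q && P)) = 1/4 && 0 = 0
Q && P = 1/4 && 1/2 = 1/4
P -> (Q && P) = 1/2 -> 1/4 = 1/4
!P = !1/2 = 0
P -> Q = 1/2 -> 1/4 = 1/4
!P -> (P -> Q) = 0 -> 1/4 = 1
P <-> Q = 1/2 <-> 1/4 = 1/4
(!P -> (P -> Q)) || (P <-> Q) = 1 || 1/4 = 1
(P -> (Q && P)) -> ((!P -> (P -> Q)) || (P <-> Q)) = 1/4 -> 1 = 1
(((Q <-> Q) && Q) && ((P || Q) <-> !(Q && P))) <-> ((P -> (Q && P)) -> ((!P -> (P -> Q)) || (P <-> Q))) = 0 <-> 1 = 0

0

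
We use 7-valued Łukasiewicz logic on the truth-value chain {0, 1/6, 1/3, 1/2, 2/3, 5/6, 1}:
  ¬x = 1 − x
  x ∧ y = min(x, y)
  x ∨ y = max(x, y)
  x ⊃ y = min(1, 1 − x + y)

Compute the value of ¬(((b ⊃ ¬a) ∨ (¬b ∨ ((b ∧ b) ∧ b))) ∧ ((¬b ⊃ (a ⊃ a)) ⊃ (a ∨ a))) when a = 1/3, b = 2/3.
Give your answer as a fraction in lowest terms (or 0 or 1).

2/3

¬a = ¬1/3 = 2/3
b ⊃ ¬a = 2/3 ⊃ 2/3 = 1
¬b = ¬2/3 = 1/3
b ∧ b = 2/3 ∧ 2/3 = 2/3
(b ∧ b) ∧ b = 2/3 ∧ 2/3 = 2/3
¬b ∨ ((b ∧ b) ∧ b) = 1/3 ∨ 2/3 = 2/3
(b ⊃ ¬a) ∨ (¬b ∨ ((b ∧ b) ∧ b)) = 1 ∨ 2/3 = 1
¬b = ¬2/3 = 1/3
a ⊃ a = 1/3 ⊃ 1/3 = 1
¬b ⊃ (a ⊃ a) = 1/3 ⊃ 1 = 1
a ∨ a = 1/3 ∨ 1/3 = 1/3
(¬b ⊃ (a ⊃ a)) ⊃ (a ∨ a) = 1 ⊃ 1/3 = 1/3
((b ⊃ ¬a) ∨ (¬b ∨ ((b ∧ b) ∧ b))) ∧ ((¬b ⊃ (a ⊃ a)) ⊃ (a ∨ a)) = 1 ∧ 1/3 = 1/3
¬(((b ⊃ ¬a) ∨ (¬b ∨ ((b ∧ b) ∧ b))) ∧ ((¬b ⊃ (a ⊃ a)) ⊃ (a ∨ a))) = ¬1/3 = 2/3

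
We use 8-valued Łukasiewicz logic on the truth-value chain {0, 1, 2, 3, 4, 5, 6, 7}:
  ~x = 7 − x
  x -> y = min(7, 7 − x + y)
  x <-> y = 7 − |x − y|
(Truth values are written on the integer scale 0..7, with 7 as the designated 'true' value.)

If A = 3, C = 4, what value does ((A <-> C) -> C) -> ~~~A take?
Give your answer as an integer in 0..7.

A <-> C = 3 <-> 4 = 6
(A <-> C) -> C = 6 -> 4 = 5
~A = ~3 = 4
~~A = ~4 = 3
~~~A = ~3 = 4
((A <-> C) -> C) -> ~~~A = 5 -> 4 = 6

6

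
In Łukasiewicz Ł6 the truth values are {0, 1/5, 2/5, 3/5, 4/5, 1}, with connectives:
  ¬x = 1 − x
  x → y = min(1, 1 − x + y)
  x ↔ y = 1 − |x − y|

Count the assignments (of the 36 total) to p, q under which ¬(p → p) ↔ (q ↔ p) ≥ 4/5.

6

value 1: 2 assignments (counts)
value 4/5: 4 assignments (counts)
value 3/5: 6 assignments
value 2/5: 8 assignments
value 1/5: 10 assignments
value 0: 6 assignments
So 6 of the 36 assignments meet the threshold.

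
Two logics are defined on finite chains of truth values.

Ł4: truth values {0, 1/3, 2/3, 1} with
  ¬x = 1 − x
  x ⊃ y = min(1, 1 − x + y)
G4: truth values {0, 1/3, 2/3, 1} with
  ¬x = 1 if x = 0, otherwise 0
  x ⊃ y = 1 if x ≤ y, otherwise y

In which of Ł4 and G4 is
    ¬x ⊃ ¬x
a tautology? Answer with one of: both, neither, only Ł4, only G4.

In Ł4: every assignment gives 1 — tautology.
In G4: every assignment gives 1 — tautology.

both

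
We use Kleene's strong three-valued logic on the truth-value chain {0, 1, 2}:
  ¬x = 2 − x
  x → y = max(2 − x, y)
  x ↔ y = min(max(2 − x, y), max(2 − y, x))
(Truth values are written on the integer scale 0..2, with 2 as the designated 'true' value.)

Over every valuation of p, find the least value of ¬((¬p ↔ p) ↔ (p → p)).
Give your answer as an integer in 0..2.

1

Take p = 1:
¬p = ¬1 = 1
¬p ↔ p = 1 ↔ 1 = 1
p → p = 1 → 1 = 1
(¬p ↔ p) ↔ (p → p) = 1 ↔ 1 = 1
¬((¬p ↔ p) ↔ (p → p)) = ¬1 = 1
No assignment yields a value below 1, so this is the minimum.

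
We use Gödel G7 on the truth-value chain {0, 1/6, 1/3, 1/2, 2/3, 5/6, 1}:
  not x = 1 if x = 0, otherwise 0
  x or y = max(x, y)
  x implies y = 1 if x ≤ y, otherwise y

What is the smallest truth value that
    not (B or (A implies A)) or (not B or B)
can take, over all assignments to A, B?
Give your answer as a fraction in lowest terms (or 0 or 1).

1/6

Take A = 0, B = 1/6:
A implies A = 0 implies 0 = 1
B or (A implies A) = 1/6 or 1 = 1
not (B or (A implies A)) = not 1 = 0
not B = not 1/6 = 0
not B or B = 0 or 1/6 = 1/6
not (B or (A implies A)) or (not B or B) = 0 or 1/6 = 1/6
No assignment yields a value below 1/6, so this is the minimum.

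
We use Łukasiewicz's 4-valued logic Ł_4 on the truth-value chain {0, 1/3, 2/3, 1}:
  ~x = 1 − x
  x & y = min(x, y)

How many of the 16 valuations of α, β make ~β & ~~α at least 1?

α = 0, β = 0 ↦ 0  <
α = 0, β = 1/3 ↦ 0  <
α = 0, β = 2/3 ↦ 0  <
α = 0, β = 1 ↦ 0  <
α = 1/3, β = 0 ↦ 1/3  <
α = 1/3, β = 1/3 ↦ 1/3  <
α = 1/3, β = 2/3 ↦ 1/3  <
α = 1/3, β = 1 ↦ 0  <
α = 2/3, β = 0 ↦ 2/3  <
α = 2/3, β = 1/3 ↦ 2/3  <
α = 2/3, β = 2/3 ↦ 1/3  <
α = 2/3, β = 1 ↦ 0  <
α = 1, β = 0 ↦ 1  ≥
α = 1, β = 1/3 ↦ 2/3  <
α = 1, β = 2/3 ↦ 1/3  <
α = 1, β = 1 ↦ 0  <
So 1 of the 16 assignments meets the threshold.

1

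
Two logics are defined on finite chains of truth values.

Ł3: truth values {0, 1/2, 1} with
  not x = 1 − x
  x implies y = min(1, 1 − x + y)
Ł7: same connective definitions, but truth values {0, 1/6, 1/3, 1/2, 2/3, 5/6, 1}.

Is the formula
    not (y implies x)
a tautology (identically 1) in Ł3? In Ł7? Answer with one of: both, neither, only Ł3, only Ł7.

In Ł3: at x = 0, y = 0 the value is 0 — not a tautology.
In Ł7: at x = 0, y = 0 the value is 0 — not a tautology.

neither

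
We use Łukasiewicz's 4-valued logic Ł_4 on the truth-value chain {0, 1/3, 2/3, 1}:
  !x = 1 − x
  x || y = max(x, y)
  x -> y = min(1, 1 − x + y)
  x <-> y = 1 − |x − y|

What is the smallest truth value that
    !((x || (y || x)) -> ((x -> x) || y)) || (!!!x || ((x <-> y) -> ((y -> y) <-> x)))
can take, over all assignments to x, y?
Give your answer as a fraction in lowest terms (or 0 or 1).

Take x = 1/3, y = 0:
y || x = 0 || 1/3 = 1/3
x || (y || x) = 1/3 || 1/3 = 1/3
x -> x = 1/3 -> 1/3 = 1
(x -> x) || y = 1 || 0 = 1
(x || (y || x)) -> ((x -> x) || y) = 1/3 -> 1 = 1
!((x || (y || x)) -> ((x -> x) || y)) = !1 = 0
!x = !1/3 = 2/3
!!x = !2/3 = 1/3
!!!x = !1/3 = 2/3
x <-> y = 1/3 <-> 0 = 2/3
y -> y = 0 -> 0 = 1
(y -> y) <-> x = 1 <-> 1/3 = 1/3
(x <-> y) -> ((y -> y) <-> x) = 2/3 -> 1/3 = 2/3
!!!x || ((x <-> y) -> ((y -> y) <-> x)) = 2/3 || 2/3 = 2/3
!((x || (y || x)) -> ((x -> x) || y)) || (!!!x || ((x <-> y) -> ((y -> y) <-> x))) = 0 || 2/3 = 2/3
No assignment yields a value below 2/3, so this is the minimum.

2/3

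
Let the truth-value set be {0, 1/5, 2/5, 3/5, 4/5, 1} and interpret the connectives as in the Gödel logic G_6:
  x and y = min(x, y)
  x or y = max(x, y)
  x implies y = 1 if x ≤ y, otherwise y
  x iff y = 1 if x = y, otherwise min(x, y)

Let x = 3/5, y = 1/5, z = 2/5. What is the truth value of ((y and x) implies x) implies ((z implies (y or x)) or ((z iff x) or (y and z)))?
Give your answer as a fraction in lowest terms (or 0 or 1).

1

y and x = 1/5 and 3/5 = 1/5
(y and x) implies x = 1/5 implies 3/5 = 1
y or x = 1/5 or 3/5 = 3/5
z implies (y or x) = 2/5 implies 3/5 = 1
z iff x = 2/5 iff 3/5 = 2/5
y and z = 1/5 and 2/5 = 1/5
(z iff x) or (y and z) = 2/5 or 1/5 = 2/5
(z implies (y or x)) or ((z iff x) or (y and z)) = 1 or 2/5 = 1
((y and x) implies x) implies ((z implies (y or x)) or ((z iff x) or (y and z))) = 1 implies 1 = 1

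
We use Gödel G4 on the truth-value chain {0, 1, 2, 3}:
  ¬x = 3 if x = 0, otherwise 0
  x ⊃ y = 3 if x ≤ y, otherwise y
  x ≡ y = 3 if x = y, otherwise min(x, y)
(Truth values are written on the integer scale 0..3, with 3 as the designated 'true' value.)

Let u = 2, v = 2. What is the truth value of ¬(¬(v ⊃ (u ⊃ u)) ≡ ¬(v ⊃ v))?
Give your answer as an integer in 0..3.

0

u ⊃ u = 2 ⊃ 2 = 3
v ⊃ (u ⊃ u) = 2 ⊃ 3 = 3
¬(v ⊃ (u ⊃ u)) = ¬3 = 0
v ⊃ v = 2 ⊃ 2 = 3
¬(v ⊃ v) = ¬3 = 0
¬(v ⊃ (u ⊃ u)) ≡ ¬(v ⊃ v) = 0 ≡ 0 = 3
¬(¬(v ⊃ (u ⊃ u)) ≡ ¬(v ⊃ v)) = ¬3 = 0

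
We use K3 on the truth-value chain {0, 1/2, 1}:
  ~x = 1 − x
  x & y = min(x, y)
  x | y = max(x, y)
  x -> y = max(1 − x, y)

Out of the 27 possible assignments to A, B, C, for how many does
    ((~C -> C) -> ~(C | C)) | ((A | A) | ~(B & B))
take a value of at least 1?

19

value 1: 19 assignments (counts)
value 1/2: 7 assignments
value 0: 1 assignment
So 19 of the 27 assignments meet the threshold.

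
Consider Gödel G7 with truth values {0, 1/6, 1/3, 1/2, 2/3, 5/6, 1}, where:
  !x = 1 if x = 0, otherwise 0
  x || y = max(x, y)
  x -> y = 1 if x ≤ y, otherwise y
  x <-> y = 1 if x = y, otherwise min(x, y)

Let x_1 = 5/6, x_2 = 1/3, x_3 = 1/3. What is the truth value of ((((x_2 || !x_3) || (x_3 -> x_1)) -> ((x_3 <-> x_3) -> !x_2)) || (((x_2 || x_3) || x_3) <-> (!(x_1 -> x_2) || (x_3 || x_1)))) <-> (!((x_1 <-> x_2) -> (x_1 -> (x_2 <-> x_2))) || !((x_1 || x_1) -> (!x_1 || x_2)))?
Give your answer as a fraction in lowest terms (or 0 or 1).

!x_3 = !1/3 = 0
x_2 || !x_3 = 1/3 || 0 = 1/3
x_3 -> x_1 = 1/3 -> 5/6 = 1
(x_2 || !x_3) || (x_3 -> x_1) = 1/3 || 1 = 1
x_3 <-> x_3 = 1/3 <-> 1/3 = 1
!x_2 = !1/3 = 0
(x_3 <-> x_3) -> !x_2 = 1 -> 0 = 0
((x_2 || !x_3) || (x_3 -> x_1)) -> ((x_3 <-> x_3) -> !x_2) = 1 -> 0 = 0
x_2 || x_3 = 1/3 || 1/3 = 1/3
(x_2 || x_3) || x_3 = 1/3 || 1/3 = 1/3
x_1 -> x_2 = 5/6 -> 1/3 = 1/3
!(x_1 -> x_2) = !1/3 = 0
x_3 || x_1 = 1/3 || 5/6 = 5/6
!(x_1 -> x_2) || (x_3 || x_1) = 0 || 5/6 = 5/6
((x_2 || x_3) || x_3) <-> (!(x_1 -> x_2) || (x_3 || x_1)) = 1/3 <-> 5/6 = 1/3
(((x_2 || !x_3) || (x_3 -> x_1)) -> ((x_3 <-> x_3) -> !x_2)) || (((x_2 || x_3) || x_3) <-> (!(x_1 -> x_2) || (x_3 || x_1))) = 0 || 1/3 = 1/3
x_1 <-> x_2 = 5/6 <-> 1/3 = 1/3
x_2 <-> x_2 = 1/3 <-> 1/3 = 1
x_1 -> (x_2 <-> x_2) = 5/6 -> 1 = 1
(x_1 <-> x_2) -> (x_1 -> (x_2 <-> x_2)) = 1/3 -> 1 = 1
!((x_1 <-> x_2) -> (x_1 -> (x_2 <-> x_2))) = !1 = 0
x_1 || x_1 = 5/6 || 5/6 = 5/6
!x_1 = !5/6 = 0
!x_1 || x_2 = 0 || 1/3 = 1/3
(x_1 || x_1) -> (!x_1 || x_2) = 5/6 -> 1/3 = 1/3
!((x_1 || x_1) -> (!x_1 || x_2)) = !1/3 = 0
!((x_1 <-> x_2) -> (x_1 -> (x_2 <-> x_2))) || !((x_1 || x_1) -> (!x_1 || x_2)) = 0 || 0 = 0
((((x_2 || !x_3) || (x_3 -> x_1)) -> ((x_3 <-> x_3) -> !x_2)) || (((x_2 || x_3) || x_3) <-> (!(x_1 -> x_2) || (x_3 || x_1)))) <-> (!((x_1 <-> x_2) -> (x_1 -> (x_2 <-> x_2))) || !((x_1 || x_1) -> (!x_1 || x_2))) = 1/3 <-> 0 = 0

0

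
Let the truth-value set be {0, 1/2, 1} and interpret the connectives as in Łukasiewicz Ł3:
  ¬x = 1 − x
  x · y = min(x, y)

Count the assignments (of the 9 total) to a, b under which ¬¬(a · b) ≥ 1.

a = 0, b = 0 ↦ 0  <
a = 0, b = 1/2 ↦ 0  <
a = 0, b = 1 ↦ 0  <
a = 1/2, b = 0 ↦ 0  <
a = 1/2, b = 1/2 ↦ 1/2  <
a = 1/2, b = 1 ↦ 1/2  <
a = 1, b = 0 ↦ 0  <
a = 1, b = 1/2 ↦ 1/2  <
a = 1, b = 1 ↦ 1  ≥
So 1 of the 9 assignments meets the threshold.

1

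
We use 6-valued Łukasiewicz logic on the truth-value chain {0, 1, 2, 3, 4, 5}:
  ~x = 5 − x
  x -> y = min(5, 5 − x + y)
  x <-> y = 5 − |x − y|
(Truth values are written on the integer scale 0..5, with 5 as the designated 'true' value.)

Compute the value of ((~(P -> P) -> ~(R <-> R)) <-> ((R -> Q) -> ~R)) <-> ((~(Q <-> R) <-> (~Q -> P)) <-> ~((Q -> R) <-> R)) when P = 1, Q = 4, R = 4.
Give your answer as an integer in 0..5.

2

P -> P = 1 -> 1 = 5
~(P -> P) = ~5 = 0
R <-> R = 4 <-> 4 = 5
~(R <-> R) = ~5 = 0
~(P -> P) -> ~(R <-> R) = 0 -> 0 = 5
R -> Q = 4 -> 4 = 5
~R = ~4 = 1
(R -> Q) -> ~R = 5 -> 1 = 1
(~(P -> P) -> ~(R <-> R)) <-> ((R -> Q) -> ~R) = 5 <-> 1 = 1
Q <-> R = 4 <-> 4 = 5
~(Q <-> R) = ~5 = 0
~Q = ~4 = 1
~Q -> P = 1 -> 1 = 5
~(Q <-> R) <-> (~Q -> P) = 0 <-> 5 = 0
Q -> R = 4 -> 4 = 5
(Q -> R) <-> R = 5 <-> 4 = 4
~((Q -> R) <-> R) = ~4 = 1
(~(Q <-> R) <-> (~Q -> P)) <-> ~((Q -> R) <-> R) = 0 <-> 1 = 4
((~(P -> P) -> ~(R <-> R)) <-> ((R -> Q) -> ~R)) <-> ((~(Q <-> R) <-> (~Q -> P)) <-> ~((Q -> R) <-> R)) = 1 <-> 4 = 2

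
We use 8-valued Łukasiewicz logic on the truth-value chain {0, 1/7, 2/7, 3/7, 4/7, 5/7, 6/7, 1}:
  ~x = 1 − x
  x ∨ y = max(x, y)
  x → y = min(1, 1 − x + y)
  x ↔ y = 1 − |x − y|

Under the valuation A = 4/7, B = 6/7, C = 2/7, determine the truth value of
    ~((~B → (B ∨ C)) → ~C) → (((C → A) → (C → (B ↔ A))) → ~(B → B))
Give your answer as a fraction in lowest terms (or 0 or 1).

~B = ~6/7 = 1/7
B ∨ C = 6/7 ∨ 2/7 = 6/7
~B → (B ∨ C) = 1/7 → 6/7 = 1
~C = ~2/7 = 5/7
(~B → (B ∨ C)) → ~C = 1 → 5/7 = 5/7
~((~B → (B ∨ C)) → ~C) = ~5/7 = 2/7
C → A = 2/7 → 4/7 = 1
B ↔ A = 6/7 ↔ 4/7 = 5/7
C → (B ↔ A) = 2/7 → 5/7 = 1
(C → A) → (C → (B ↔ A)) = 1 → 1 = 1
B → B = 6/7 → 6/7 = 1
~(B → B) = ~1 = 0
((C → A) → (C → (B ↔ A))) → ~(B → B) = 1 → 0 = 0
~((~B → (B ∨ C)) → ~C) → (((C → A) → (C → (B ↔ A))) → ~(B → B)) = 2/7 → 0 = 5/7

5/7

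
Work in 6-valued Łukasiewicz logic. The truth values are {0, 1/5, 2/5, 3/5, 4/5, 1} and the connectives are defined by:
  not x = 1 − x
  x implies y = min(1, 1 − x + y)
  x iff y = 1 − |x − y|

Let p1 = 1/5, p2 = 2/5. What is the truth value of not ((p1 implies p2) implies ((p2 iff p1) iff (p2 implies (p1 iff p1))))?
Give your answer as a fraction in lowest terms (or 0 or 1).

1/5

p1 implies p2 = 1/5 implies 2/5 = 1
p2 iff p1 = 2/5 iff 1/5 = 4/5
p1 iff p1 = 1/5 iff 1/5 = 1
p2 implies (p1 iff p1) = 2/5 implies 1 = 1
(p2 iff p1) iff (p2 implies (p1 iff p1)) = 4/5 iff 1 = 4/5
(p1 implies p2) implies ((p2 iff p1) iff (p2 implies (p1 iff p1))) = 1 implies 4/5 = 4/5
not ((p1 implies p2) implies ((p2 iff p1) iff (p2 implies (p1 iff p1)))) = not 4/5 = 1/5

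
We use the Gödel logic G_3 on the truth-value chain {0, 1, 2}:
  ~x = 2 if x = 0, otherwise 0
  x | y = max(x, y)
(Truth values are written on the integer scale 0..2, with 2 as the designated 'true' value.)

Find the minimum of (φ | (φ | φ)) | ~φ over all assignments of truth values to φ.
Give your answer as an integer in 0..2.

Take φ = 1:
φ | φ = 1 | 1 = 1
φ | (φ | φ) = 1 | 1 = 1
~φ = ~1 = 0
(φ | (φ | φ)) | ~φ = 1 | 0 = 1
No assignment yields a value below 1, so this is the minimum.

1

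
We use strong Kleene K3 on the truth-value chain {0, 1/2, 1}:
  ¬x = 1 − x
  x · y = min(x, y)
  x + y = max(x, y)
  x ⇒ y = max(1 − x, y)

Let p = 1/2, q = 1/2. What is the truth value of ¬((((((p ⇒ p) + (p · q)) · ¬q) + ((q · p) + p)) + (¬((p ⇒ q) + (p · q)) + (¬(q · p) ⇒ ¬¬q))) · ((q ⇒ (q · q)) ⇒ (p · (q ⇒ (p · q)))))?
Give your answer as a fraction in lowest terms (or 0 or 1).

p ⇒ p = 1/2 ⇒ 1/2 = 1/2
p · q = 1/2 · 1/2 = 1/2
(p ⇒ p) + (p · q) = 1/2 + 1/2 = 1/2
¬q = ¬1/2 = 1/2
((p ⇒ p) + (p · q)) · ¬q = 1/2 · 1/2 = 1/2
q · p = 1/2 · 1/2 = 1/2
(q · p) + p = 1/2 + 1/2 = 1/2
(((p ⇒ p) + (p · q)) · ¬q) + ((q · p) + p) = 1/2 + 1/2 = 1/2
p ⇒ q = 1/2 ⇒ 1/2 = 1/2
p · q = 1/2 · 1/2 = 1/2
(p ⇒ q) + (p · q) = 1/2 + 1/2 = 1/2
¬((p ⇒ q) + (p · q)) = ¬1/2 = 1/2
q · p = 1/2 · 1/2 = 1/2
¬(q · p) = ¬1/2 = 1/2
¬q = ¬1/2 = 1/2
¬¬q = ¬1/2 = 1/2
¬(q · p) ⇒ ¬¬q = 1/2 ⇒ 1/2 = 1/2
¬((p ⇒ q) + (p · q)) + (¬(q · p) ⇒ ¬¬q) = 1/2 + 1/2 = 1/2
((((p ⇒ p) + (p · q)) · ¬q) + ((q · p) + p)) + (¬((p ⇒ q) + (p · q)) + (¬(q · p) ⇒ ¬¬q)) = 1/2 + 1/2 = 1/2
q · q = 1/2 · 1/2 = 1/2
q ⇒ (q · q) = 1/2 ⇒ 1/2 = 1/2
p · q = 1/2 · 1/2 = 1/2
q ⇒ (p · q) = 1/2 ⇒ 1/2 = 1/2
p · (q ⇒ (p · q)) = 1/2 · 1/2 = 1/2
(q ⇒ (q · q)) ⇒ (p · (q ⇒ (p · q))) = 1/2 ⇒ 1/2 = 1/2
(((((p ⇒ p) + (p · q)) · ¬q) + ((q · p) + p)) + (¬((p ⇒ q) + (p · q)) + (¬(q · p) ⇒ ¬¬q))) · ((q ⇒ (q · q)) ⇒ (p · (q ⇒ (p · q)))) = 1/2 · 1/2 = 1/2
¬((((((p ⇒ p) + (p · q)) · ¬q) + ((q · p) + p)) + (¬((p ⇒ q) + (p · q)) + (¬(q · p) ⇒ ¬¬q))) · ((q ⇒ (q · q)) ⇒ (p · (q ⇒ (p · q))))) = ¬1/2 = 1/2

1/2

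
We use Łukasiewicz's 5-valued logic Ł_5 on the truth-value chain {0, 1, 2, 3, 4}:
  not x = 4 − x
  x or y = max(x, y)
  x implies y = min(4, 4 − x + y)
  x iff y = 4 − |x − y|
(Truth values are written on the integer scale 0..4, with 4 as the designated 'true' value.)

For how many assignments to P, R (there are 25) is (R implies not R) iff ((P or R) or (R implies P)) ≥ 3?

17

value 4: 12 assignments (counts)
value 3: 5 assignments (counts)
value 2: 3 assignments
value 0: 5 assignments
So 17 of the 25 assignments meet the threshold.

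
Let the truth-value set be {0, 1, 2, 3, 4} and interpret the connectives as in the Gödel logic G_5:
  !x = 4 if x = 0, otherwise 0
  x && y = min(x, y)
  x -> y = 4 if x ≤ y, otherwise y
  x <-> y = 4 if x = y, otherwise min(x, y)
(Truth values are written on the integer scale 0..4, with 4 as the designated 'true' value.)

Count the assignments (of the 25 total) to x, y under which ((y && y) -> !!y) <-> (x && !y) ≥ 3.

value 4: 1 assignment (counts)
value 3: 1 assignment (counts)
value 2: 1 assignment
value 1: 1 assignment
value 0: 21 assignments
So 2 of the 25 assignments meet the threshold.

2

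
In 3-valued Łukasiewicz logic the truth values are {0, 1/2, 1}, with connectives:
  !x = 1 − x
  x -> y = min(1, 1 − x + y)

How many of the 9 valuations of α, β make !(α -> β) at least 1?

1

α = 0, β = 0 ↦ 0  <
α = 0, β = 1/2 ↦ 0  <
α = 0, β = 1 ↦ 0  <
α = 1/2, β = 0 ↦ 1/2  <
α = 1/2, β = 1/2 ↦ 0  <
α = 1/2, β = 1 ↦ 0  <
α = 1, β = 0 ↦ 1  ≥
α = 1, β = 1/2 ↦ 1/2  <
α = 1, β = 1 ↦ 0  <
So 1 of the 9 assignments meets the threshold.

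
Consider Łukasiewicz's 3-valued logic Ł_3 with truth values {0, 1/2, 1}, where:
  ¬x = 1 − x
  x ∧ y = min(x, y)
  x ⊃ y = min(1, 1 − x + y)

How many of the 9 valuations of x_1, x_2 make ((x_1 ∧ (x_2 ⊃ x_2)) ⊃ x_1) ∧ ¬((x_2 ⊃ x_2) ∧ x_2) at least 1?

3

x_1 = 0, x_2 = 0 ↦ 1  ≥
x_1 = 0, x_2 = 1/2 ↦ 1/2  <
x_1 = 0, x_2 = 1 ↦ 0  <
x_1 = 1/2, x_2 = 0 ↦ 1  ≥
x_1 = 1/2, x_2 = 1/2 ↦ 1/2  <
x_1 = 1/2, x_2 = 1 ↦ 0  <
x_1 = 1, x_2 = 0 ↦ 1  ≥
x_1 = 1, x_2 = 1/2 ↦ 1/2  <
x_1 = 1, x_2 = 1 ↦ 0  <
So 3 of the 9 assignments meet the threshold.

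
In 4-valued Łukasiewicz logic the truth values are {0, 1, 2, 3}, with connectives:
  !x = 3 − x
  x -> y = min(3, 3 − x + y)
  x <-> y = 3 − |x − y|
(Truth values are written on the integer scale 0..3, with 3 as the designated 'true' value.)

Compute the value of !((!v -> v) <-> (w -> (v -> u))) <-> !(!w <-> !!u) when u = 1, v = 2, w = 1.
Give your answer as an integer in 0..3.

2

!v = !2 = 1
!v -> v = 1 -> 2 = 3
v -> u = 2 -> 1 = 2
w -> (v -> u) = 1 -> 2 = 3
(!v -> v) <-> (w -> (v -> u)) = 3 <-> 3 = 3
!((!v -> v) <-> (w -> (v -> u))) = !3 = 0
!w = !1 = 2
!u = !1 = 2
!!u = !2 = 1
!w <-> !!u = 2 <-> 1 = 2
!(!w <-> !!u) = !2 = 1
!((!v -> v) <-> (w -> (v -> u))) <-> !(!w <-> !!u) = 0 <-> 1 = 2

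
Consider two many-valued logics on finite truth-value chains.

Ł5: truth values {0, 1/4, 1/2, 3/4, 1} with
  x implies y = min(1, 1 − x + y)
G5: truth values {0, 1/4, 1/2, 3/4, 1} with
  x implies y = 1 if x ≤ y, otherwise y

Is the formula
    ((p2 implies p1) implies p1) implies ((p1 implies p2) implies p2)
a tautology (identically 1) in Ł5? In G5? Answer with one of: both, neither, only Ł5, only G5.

In Ł5: every assignment gives 1 — tautology.
In G5: at p1 = 0, p2 = 1/4 the value is 1/4 — not a tautology.

only Ł5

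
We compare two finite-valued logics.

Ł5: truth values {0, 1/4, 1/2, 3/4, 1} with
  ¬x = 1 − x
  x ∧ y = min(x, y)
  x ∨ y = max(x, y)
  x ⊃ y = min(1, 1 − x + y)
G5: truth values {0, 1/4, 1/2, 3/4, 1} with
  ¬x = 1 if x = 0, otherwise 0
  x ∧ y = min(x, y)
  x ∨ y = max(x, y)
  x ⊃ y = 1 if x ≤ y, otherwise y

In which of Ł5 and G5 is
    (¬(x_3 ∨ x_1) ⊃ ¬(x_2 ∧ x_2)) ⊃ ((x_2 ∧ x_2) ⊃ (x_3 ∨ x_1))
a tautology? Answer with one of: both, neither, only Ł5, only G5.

only Ł5

In Ł5: every assignment gives 1 — tautology.
In G5: at x_1 = 0, x_2 = 1/2, x_3 = 1/4 the value is 1/4 — not a tautology.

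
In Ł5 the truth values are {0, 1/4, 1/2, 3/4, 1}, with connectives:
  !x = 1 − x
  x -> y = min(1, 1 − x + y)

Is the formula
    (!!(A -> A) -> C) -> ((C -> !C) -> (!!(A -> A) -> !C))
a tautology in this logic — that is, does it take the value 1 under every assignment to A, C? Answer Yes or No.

At A = 0, C = 3/4, for instance:
A -> A = 0 -> 0 = 1
!(A -> A) = !1 = 0
!!(A -> A) = !0 = 1
!!(A -> A) -> C = 1 -> 3/4 = 3/4
!C = !3/4 = 1/4
C -> !C = 3/4 -> 1/4 = 1/2
!!(A -> A) -> !C = 1 -> 1/4 = 1/4
(C -> !C) -> (!!(A -> A) -> !C) = 1/2 -> 1/4 = 3/4
(!!(A -> A) -> C) -> ((C -> !C) -> (!!(A -> A) -> !C)) = 3/4 -> 3/4 = 1
and checking the remaining 24 assignments likewise gives ≥ 1 in every case.

Yes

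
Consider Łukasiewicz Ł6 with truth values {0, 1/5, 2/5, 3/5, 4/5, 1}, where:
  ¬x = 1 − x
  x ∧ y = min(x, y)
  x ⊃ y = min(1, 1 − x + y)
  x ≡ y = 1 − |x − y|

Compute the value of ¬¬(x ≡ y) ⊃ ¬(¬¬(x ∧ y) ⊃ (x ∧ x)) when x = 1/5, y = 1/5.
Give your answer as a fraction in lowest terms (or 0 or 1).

x ≡ y = 1/5 ≡ 1/5 = 1
¬(x ≡ y) = ¬1 = 0
¬¬(x ≡ y) = ¬0 = 1
x ∧ y = 1/5 ∧ 1/5 = 1/5
¬(x ∧ y) = ¬1/5 = 4/5
¬¬(x ∧ y) = ¬4/5 = 1/5
x ∧ x = 1/5 ∧ 1/5 = 1/5
¬¬(x ∧ y) ⊃ (x ∧ x) = 1/5 ⊃ 1/5 = 1
¬(¬¬(x ∧ y) ⊃ (x ∧ x)) = ¬1 = 0
¬¬(x ≡ y) ⊃ ¬(¬¬(x ∧ y) ⊃ (x ∧ x)) = 1 ⊃ 0 = 0

0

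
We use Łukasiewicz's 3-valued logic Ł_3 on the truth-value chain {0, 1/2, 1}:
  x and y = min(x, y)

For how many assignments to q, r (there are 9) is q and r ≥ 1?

q = 0, r = 0 ↦ 0  <
q = 0, r = 1/2 ↦ 0  <
q = 0, r = 1 ↦ 0  <
q = 1/2, r = 0 ↦ 0  <
q = 1/2, r = 1/2 ↦ 1/2  <
q = 1/2, r = 1 ↦ 1/2  <
q = 1, r = 0 ↦ 0  <
q = 1, r = 1/2 ↦ 1/2  <
q = 1, r = 1 ↦ 1  ≥
So 1 of the 9 assignments meets the threshold.

1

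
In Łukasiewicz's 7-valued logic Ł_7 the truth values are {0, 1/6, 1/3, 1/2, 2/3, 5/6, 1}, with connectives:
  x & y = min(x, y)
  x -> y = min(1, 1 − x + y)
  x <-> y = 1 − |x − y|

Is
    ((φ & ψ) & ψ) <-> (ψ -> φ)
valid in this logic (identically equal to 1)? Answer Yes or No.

No

Counterexample: take φ = 0, ψ = 0.
φ & ψ = 0 & 0 = 0
(φ & ψ) & ψ = 0 & 0 = 0
ψ -> φ = 0 -> 0 = 1
((φ & ψ) & ψ) <-> (ψ -> φ) = 0 <-> 1 = 0
This gives 0 ≠ 1.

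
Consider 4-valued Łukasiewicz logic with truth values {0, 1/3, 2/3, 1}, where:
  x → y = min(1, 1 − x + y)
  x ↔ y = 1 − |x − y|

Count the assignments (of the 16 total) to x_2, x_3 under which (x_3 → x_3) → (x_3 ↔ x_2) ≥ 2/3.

x_2 = 0, x_3 = 0 ↦ 1  ≥
x_2 = 0, x_3 = 1/3 ↦ 2/3  ≥
x_2 = 0, x_3 = 2/3 ↦ 1/3  <
x_2 = 0, x_3 = 1 ↦ 0  <
x_2 = 1/3, x_3 = 0 ↦ 2/3  ≥
x_2 = 1/3, x_3 = 1/3 ↦ 1  ≥
x_2 = 1/3, x_3 = 2/3 ↦ 2/3  ≥
x_2 = 1/3, x_3 = 1 ↦ 1/3  <
x_2 = 2/3, x_3 = 0 ↦ 1/3  <
x_2 = 2/3, x_3 = 1/3 ↦ 2/3  ≥
x_2 = 2/3, x_3 = 2/3 ↦ 1  ≥
x_2 = 2/3, x_3 = 1 ↦ 2/3  ≥
x_2 = 1, x_3 = 0 ↦ 0  <
x_2 = 1, x_3 = 1/3 ↦ 1/3  <
x_2 = 1, x_3 = 2/3 ↦ 2/3  ≥
x_2 = 1, x_3 = 1 ↦ 1  ≥
So 10 of the 16 assignments meet the threshold.

10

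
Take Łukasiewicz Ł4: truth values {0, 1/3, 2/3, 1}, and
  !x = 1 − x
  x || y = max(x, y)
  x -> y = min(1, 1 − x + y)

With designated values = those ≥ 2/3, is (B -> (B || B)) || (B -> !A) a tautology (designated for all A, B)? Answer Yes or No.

A = 0, B = 0 ↦ 1
A = 0, B = 1/3 ↦ 1
A = 0, B = 2/3 ↦ 1
A = 0, B = 1 ↦ 1
A = 1/3, B = 0 ↦ 1
A = 1/3, B = 1/3 ↦ 1
A = 1/3, B = 2/3 ↦ 1
A = 1/3, B = 1 ↦ 1
A = 2/3, B = 0 ↦ 1
A = 2/3, B = 1/3 ↦ 1
A = 2/3, B = 2/3 ↦ 1
A = 2/3, B = 1 ↦ 1
A = 1, B = 0 ↦ 1
A = 1, B = 1/3 ↦ 1
A = 1, B = 2/3 ↦ 1
A = 1, B = 1 ↦ 1
Every assignment gives a value ≥ 2/3.

Yes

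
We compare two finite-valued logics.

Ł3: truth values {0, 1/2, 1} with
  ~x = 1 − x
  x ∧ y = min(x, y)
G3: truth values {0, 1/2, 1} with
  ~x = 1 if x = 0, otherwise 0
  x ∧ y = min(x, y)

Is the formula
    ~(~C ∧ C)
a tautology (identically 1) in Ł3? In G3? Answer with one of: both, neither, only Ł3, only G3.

In Ł3: at C = 1/2 the value is 1/2 — not a tautology.
In G3: every assignment gives 1 — tautology.

only G3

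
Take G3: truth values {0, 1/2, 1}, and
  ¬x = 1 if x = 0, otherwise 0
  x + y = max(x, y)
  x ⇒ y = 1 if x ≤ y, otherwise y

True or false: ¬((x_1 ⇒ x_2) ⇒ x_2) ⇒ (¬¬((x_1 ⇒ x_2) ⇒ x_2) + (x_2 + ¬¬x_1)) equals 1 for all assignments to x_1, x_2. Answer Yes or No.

Counterexample: take x_1 = 0, x_2 = 0.
x_1 ⇒ x_2 = 0 ⇒ 0 = 1
(x_1 ⇒ x_2) ⇒ x_2 = 1 ⇒ 0 = 0
¬((x_1 ⇒ x_2) ⇒ x_2) = ¬0 = 1
x_1 ⇒ x_2 = 0 ⇒ 0 = 1
(x_1 ⇒ x_2) ⇒ x_2 = 1 ⇒ 0 = 0
¬((x_1 ⇒ x_2) ⇒ x_2) = ¬0 = 1
¬¬((x_1 ⇒ x_2) ⇒ x_2) = ¬1 = 0
¬x_1 = ¬0 = 1
¬¬x_1 = ¬1 = 0
x_2 + ¬¬x_1 = 0 + 0 = 0
¬¬((x_1 ⇒ x_2) ⇒ x_2) + (x_2 + ¬¬x_1) = 0 + 0 = 0
¬((x_1 ⇒ x_2) ⇒ x_2) ⇒ (¬¬((x_1 ⇒ x_2) ⇒ x_2) + (x_2 + ¬¬x_1)) = 1 ⇒ 0 = 0
This gives 0 ≠ 1.

No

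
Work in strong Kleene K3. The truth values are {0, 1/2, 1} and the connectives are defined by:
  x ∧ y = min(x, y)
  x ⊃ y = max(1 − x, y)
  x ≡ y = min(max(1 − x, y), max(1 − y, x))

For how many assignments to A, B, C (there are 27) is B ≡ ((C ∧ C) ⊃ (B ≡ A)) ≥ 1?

6

value 1: 6 assignments (counts)
value 1/2: 15 assignments
value 0: 6 assignments
So 6 of the 27 assignments meet the threshold.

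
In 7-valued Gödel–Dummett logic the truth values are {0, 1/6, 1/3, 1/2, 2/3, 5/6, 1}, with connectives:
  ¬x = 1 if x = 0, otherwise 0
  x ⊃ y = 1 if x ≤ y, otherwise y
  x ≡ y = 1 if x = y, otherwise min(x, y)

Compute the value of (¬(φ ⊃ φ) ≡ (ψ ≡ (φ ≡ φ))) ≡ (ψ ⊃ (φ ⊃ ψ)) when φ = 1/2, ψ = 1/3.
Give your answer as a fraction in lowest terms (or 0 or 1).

0

φ ⊃ φ = 1/2 ⊃ 1/2 = 1
¬(φ ⊃ φ) = ¬1 = 0
φ ≡ φ = 1/2 ≡ 1/2 = 1
ψ ≡ (φ ≡ φ) = 1/3 ≡ 1 = 1/3
¬(φ ⊃ φ) ≡ (ψ ≡ (φ ≡ φ)) = 0 ≡ 1/3 = 0
φ ⊃ ψ = 1/2 ⊃ 1/3 = 1/3
ψ ⊃ (φ ⊃ ψ) = 1/3 ⊃ 1/3 = 1
(¬(φ ⊃ φ) ≡ (ψ ≡ (φ ≡ φ))) ≡ (ψ ⊃ (φ ⊃ ψ)) = 0 ≡ 1 = 0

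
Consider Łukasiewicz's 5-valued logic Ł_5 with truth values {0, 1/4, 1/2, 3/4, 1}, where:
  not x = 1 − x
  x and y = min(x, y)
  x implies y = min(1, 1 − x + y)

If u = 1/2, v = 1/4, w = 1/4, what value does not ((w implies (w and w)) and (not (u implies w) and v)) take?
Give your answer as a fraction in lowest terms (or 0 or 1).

w and w = 1/4 and 1/4 = 1/4
w implies (w and w) = 1/4 implies 1/4 = 1
u implies w = 1/2 implies 1/4 = 3/4
not (u implies w) = not 3/4 = 1/4
not (u implies w) and v = 1/4 and 1/4 = 1/4
(w implies (w and w)) and (not (u implies w) and v) = 1 and 1/4 = 1/4
not ((w implies (w and w)) and (not (u implies w) and v)) = not 1/4 = 3/4

3/4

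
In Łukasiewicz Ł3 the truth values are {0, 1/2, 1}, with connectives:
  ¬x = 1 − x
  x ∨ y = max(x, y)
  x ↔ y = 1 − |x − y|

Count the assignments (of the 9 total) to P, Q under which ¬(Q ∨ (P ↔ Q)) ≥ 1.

1

P = 0, Q = 0 ↦ 0  <
P = 0, Q = 1/2 ↦ 1/2  <
P = 0, Q = 1 ↦ 0  <
P = 1/2, Q = 0 ↦ 1/2  <
P = 1/2, Q = 1/2 ↦ 0  <
P = 1/2, Q = 1 ↦ 0  <
P = 1, Q = 0 ↦ 1  ≥
P = 1, Q = 1/2 ↦ 1/2  <
P = 1, Q = 1 ↦ 0  <
So 1 of the 9 assignments meets the threshold.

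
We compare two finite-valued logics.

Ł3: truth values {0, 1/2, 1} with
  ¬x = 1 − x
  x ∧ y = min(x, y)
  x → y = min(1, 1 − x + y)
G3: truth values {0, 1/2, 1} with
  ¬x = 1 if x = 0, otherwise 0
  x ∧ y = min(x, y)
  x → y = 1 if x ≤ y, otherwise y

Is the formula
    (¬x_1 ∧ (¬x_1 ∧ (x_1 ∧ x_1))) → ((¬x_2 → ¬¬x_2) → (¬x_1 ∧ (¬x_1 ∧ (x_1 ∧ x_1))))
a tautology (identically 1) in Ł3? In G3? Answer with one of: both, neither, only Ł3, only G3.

In Ł3: every assignment gives 1 — tautology.
In G3: every assignment gives 1 — tautology.

both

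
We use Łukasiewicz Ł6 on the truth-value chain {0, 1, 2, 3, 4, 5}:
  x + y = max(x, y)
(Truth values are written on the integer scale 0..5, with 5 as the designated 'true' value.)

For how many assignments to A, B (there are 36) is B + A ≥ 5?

11

value 5: 11 assignments (counts)
value 4: 9 assignments
value 3: 7 assignments
value 2: 5 assignments
value 1: 3 assignments
value 0: 1 assignment
So 11 of the 36 assignments meet the threshold.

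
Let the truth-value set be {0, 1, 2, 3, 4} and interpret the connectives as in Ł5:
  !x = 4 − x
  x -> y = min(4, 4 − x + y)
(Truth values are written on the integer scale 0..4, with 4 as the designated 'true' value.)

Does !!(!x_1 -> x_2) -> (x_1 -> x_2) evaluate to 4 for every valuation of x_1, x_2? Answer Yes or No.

Counterexample: take x_1 = 3, x_2 = 0.
!x_1 = !3 = 1
!x_1 -> x_2 = 1 -> 0 = 3
!(!x_1 -> x_2) = !3 = 1
!!(!x_1 -> x_2) = !1 = 3
x_1 -> x_2 = 3 -> 0 = 1
!!(!x_1 -> x_2) -> (x_1 -> x_2) = 3 -> 1 = 2
This gives 2 ≠ 4.

No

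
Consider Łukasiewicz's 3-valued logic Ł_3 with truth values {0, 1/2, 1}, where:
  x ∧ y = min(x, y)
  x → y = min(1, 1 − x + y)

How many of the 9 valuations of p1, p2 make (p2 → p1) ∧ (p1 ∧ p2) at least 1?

p1 = 0, p2 = 0 ↦ 0  <
p1 = 0, p2 = 1/2 ↦ 0  <
p1 = 0, p2 = 1 ↦ 0  <
p1 = 1/2, p2 = 0 ↦ 0  <
p1 = 1/2, p2 = 1/2 ↦ 1/2  <
p1 = 1/2, p2 = 1 ↦ 1/2  <
p1 = 1, p2 = 0 ↦ 0  <
p1 = 1, p2 = 1/2 ↦ 1/2  <
p1 = 1, p2 = 1 ↦ 1  ≥
So 1 of the 9 assignments meets the threshold.

1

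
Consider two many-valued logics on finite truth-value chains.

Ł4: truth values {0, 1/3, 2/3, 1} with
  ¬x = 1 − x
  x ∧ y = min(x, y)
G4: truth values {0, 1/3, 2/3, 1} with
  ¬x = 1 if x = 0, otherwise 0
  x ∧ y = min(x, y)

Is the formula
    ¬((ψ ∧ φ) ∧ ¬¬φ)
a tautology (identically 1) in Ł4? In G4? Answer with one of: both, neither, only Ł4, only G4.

In Ł4: at φ = 1/3, ψ = 1/3 the value is 2/3 — not a tautology.
In G4: at φ = 1/3, ψ = 1/3 the value is 0 — not a tautology.

neither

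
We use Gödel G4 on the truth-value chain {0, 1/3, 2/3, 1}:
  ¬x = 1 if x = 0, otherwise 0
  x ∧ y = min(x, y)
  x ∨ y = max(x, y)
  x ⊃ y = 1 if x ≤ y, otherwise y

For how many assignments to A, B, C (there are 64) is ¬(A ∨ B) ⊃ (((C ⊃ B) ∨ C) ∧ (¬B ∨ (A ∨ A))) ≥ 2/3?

value 1: 62 assignments (counts)
value 2/3: 1 assignment (counts)
value 1/3: 1 assignment
So 63 of the 64 assignments meet the threshold.

63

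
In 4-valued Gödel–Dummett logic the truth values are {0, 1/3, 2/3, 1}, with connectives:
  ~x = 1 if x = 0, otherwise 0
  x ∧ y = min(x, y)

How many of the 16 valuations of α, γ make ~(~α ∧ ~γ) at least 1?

α = 0, γ = 0 ↦ 0  <
α = 0, γ = 1/3 ↦ 1  ≥
α = 0, γ = 2/3 ↦ 1  ≥
α = 0, γ = 1 ↦ 1  ≥
α = 1/3, γ = 0 ↦ 1  ≥
α = 1/3, γ = 1/3 ↦ 1  ≥
α = 1/3, γ = 2/3 ↦ 1  ≥
α = 1/3, γ = 1 ↦ 1  ≥
α = 2/3, γ = 0 ↦ 1  ≥
α = 2/3, γ = 1/3 ↦ 1  ≥
α = 2/3, γ = 2/3 ↦ 1  ≥
α = 2/3, γ = 1 ↦ 1  ≥
α = 1, γ = 0 ↦ 1  ≥
α = 1, γ = 1/3 ↦ 1  ≥
α = 1, γ = 2/3 ↦ 1  ≥
α = 1, γ = 1 ↦ 1  ≥
So 15 of the 16 assignments meet the threshold.

15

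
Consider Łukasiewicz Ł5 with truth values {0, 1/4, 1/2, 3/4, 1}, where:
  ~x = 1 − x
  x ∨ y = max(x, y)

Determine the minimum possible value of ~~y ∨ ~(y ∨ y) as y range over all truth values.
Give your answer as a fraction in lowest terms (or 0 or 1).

Take y = 1/2:
~y = ~1/2 = 1/2
~~y = ~1/2 = 1/2
y ∨ y = 1/2 ∨ 1/2 = 1/2
~(y ∨ y) = ~1/2 = 1/2
~~y ∨ ~(y ∨ y) = 1/2 ∨ 1/2 = 1/2
No assignment yields a value below 1/2, so this is the minimum.

1/2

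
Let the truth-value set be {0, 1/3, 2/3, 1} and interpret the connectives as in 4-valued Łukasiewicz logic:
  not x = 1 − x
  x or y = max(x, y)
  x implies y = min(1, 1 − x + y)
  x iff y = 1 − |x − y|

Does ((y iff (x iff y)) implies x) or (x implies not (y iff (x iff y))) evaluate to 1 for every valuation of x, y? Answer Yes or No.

Counterexample: take x = 1/3, y = 2/3.
x iff y = 1/3 iff 2/3 = 2/3
y iff (x iff y) = 2/3 iff 2/3 = 1
(y iff (x iff y)) implies x = 1 implies 1/3 = 1/3
x iff y = 1/3 iff 2/3 = 2/3
y iff (x iff y) = 2/3 iff 2/3 = 1
not (y iff (x iff y)) = not 1 = 0
x implies not (y iff (x iff y)) = 1/3 implies 0 = 2/3
((y iff (x iff y)) implies x) or (x implies not (y iff (x iff y))) = 1/3 or 2/3 = 2/3
This gives 2/3 ≠ 1.

No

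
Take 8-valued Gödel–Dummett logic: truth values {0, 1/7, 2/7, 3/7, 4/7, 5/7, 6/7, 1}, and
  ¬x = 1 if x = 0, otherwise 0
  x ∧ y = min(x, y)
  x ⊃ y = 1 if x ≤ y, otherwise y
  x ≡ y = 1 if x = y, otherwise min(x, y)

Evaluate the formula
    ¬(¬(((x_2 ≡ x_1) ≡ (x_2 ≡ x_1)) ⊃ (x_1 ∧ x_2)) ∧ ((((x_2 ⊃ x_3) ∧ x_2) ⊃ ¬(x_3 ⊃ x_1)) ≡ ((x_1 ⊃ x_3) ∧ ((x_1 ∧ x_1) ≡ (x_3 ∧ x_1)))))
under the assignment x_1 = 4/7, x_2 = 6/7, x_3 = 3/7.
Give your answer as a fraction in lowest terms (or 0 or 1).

1

x_2 ≡ x_1 = 6/7 ≡ 4/7 = 4/7
x_2 ≡ x_1 = 6/7 ≡ 4/7 = 4/7
(x_2 ≡ x_1) ≡ (x_2 ≡ x_1) = 4/7 ≡ 4/7 = 1
x_1 ∧ x_2 = 4/7 ∧ 6/7 = 4/7
((x_2 ≡ x_1) ≡ (x_2 ≡ x_1)) ⊃ (x_1 ∧ x_2) = 1 ⊃ 4/7 = 4/7
¬(((x_2 ≡ x_1) ≡ (x_2 ≡ x_1)) ⊃ (x_1 ∧ x_2)) = ¬4/7 = 0
x_2 ⊃ x_3 = 6/7 ⊃ 3/7 = 3/7
(x_2 ⊃ x_3) ∧ x_2 = 3/7 ∧ 6/7 = 3/7
x_3 ⊃ x_1 = 3/7 ⊃ 4/7 = 1
¬(x_3 ⊃ x_1) = ¬1 = 0
((x_2 ⊃ x_3) ∧ x_2) ⊃ ¬(x_3 ⊃ x_1) = 3/7 ⊃ 0 = 0
x_1 ⊃ x_3 = 4/7 ⊃ 3/7 = 3/7
x_1 ∧ x_1 = 4/7 ∧ 4/7 = 4/7
x_3 ∧ x_1 = 3/7 ∧ 4/7 = 3/7
(x_1 ∧ x_1) ≡ (x_3 ∧ x_1) = 4/7 ≡ 3/7 = 3/7
(x_1 ⊃ x_3) ∧ ((x_1 ∧ x_1) ≡ (x_3 ∧ x_1)) = 3/7 ∧ 3/7 = 3/7
(((x_2 ⊃ x_3) ∧ x_2) ⊃ ¬(x_3 ⊃ x_1)) ≡ ((x_1 ⊃ x_3) ∧ ((x_1 ∧ x_1) ≡ (x_3 ∧ x_1))) = 0 ≡ 3/7 = 0
¬(((x_2 ≡ x_1) ≡ (x_2 ≡ x_1)) ⊃ (x_1 ∧ x_2)) ∧ ((((x_2 ⊃ x_3) ∧ x_2) ⊃ ¬(x_3 ⊃ x_1)) ≡ ((x_1 ⊃ x_3) ∧ ((x_1 ∧ x_1) ≡ (x_3 ∧ x_1)))) = 0 ∧ 0 = 0
¬(¬(((x_2 ≡ x_1) ≡ (x_2 ≡ x_1)) ⊃ (x_1 ∧ x_2)) ∧ ((((x_2 ⊃ x_3) ∧ x_2) ⊃ ¬(x_3 ⊃ x_1)) ≡ ((x_1 ⊃ x_3) ∧ ((x_1 ∧ x_1) ≡ (x_3 ∧ x_1))))) = ¬0 = 1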